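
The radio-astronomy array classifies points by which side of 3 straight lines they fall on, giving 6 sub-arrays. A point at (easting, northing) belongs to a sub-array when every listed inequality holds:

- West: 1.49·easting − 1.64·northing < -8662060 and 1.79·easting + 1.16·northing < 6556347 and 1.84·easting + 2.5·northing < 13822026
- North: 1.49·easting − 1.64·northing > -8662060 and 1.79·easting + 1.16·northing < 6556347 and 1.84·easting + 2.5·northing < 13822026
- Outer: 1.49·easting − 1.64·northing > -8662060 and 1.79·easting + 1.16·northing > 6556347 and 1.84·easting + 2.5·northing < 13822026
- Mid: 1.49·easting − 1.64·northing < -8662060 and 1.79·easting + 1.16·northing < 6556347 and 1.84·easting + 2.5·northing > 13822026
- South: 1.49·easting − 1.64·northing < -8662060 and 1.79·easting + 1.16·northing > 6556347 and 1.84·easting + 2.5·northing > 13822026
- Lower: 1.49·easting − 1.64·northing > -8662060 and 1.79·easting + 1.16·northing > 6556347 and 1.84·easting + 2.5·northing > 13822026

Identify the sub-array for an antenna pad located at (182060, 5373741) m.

1.49·182060 − 1.64·5373741 = -8541665.840, which is > -8662060
1.79·182060 + 1.16·5373741 = 6559426.960, which is > 6556347
1.84·182060 + 2.5·5373741 = 13769342.900, which is < 13822026
This sign pattern matches Outer.

Outer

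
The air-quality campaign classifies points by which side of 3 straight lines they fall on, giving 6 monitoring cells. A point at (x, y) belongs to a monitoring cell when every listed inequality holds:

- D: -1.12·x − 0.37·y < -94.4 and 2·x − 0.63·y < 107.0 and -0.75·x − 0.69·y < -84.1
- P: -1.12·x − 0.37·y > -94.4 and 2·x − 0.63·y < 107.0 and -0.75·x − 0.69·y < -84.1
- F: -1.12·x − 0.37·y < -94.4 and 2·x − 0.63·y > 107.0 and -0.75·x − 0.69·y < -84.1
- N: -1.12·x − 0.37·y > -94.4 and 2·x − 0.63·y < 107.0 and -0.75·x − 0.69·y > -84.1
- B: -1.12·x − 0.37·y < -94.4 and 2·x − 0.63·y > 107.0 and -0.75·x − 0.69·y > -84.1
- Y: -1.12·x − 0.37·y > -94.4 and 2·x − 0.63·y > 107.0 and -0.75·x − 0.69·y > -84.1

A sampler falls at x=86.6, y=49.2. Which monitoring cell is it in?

-1.12·86.6 − 0.37·49.2 = -115.196, which is < -94.4
2·86.6 − 0.63·49.2 = 142.204, which is > 107.0
-0.75·86.6 − 0.69·49.2 = -98.898, which is < -84.1
This sign pattern matches F.

F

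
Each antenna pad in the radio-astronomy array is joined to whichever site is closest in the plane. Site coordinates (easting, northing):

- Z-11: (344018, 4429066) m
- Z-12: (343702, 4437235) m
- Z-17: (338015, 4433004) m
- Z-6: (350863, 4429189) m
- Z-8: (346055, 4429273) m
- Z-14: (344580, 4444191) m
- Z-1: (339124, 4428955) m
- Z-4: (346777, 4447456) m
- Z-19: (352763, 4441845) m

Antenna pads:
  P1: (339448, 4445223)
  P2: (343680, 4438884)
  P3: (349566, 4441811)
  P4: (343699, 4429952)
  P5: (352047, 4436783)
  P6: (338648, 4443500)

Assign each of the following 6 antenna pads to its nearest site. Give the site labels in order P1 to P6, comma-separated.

Z-14, Z-12, Z-19, Z-11, Z-19, Z-14

P1 → Z-14 (d²=27402448.00)
P2 → Z-12 (d²=2719685.00)
P3 → Z-19 (d²=10221965.00)
P4 → Z-11 (d²=886757.00)
P5 → Z-19 (d²=26136500.00)
P6 → Z-14 (d²=35666105.00)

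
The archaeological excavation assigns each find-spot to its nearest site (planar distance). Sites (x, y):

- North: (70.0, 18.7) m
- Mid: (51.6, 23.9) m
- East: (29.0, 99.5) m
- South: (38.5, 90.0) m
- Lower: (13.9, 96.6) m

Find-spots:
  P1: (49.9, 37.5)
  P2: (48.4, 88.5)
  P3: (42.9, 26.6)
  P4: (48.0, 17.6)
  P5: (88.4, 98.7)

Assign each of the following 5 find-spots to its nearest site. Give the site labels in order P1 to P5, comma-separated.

P1 → Mid (d²=187.85)
P2 → South (d²=100.26)
P3 → Mid (d²=82.98)
P4 → Mid (d²=52.65)
P5 → South (d²=2565.70)

Mid, South, Mid, Mid, South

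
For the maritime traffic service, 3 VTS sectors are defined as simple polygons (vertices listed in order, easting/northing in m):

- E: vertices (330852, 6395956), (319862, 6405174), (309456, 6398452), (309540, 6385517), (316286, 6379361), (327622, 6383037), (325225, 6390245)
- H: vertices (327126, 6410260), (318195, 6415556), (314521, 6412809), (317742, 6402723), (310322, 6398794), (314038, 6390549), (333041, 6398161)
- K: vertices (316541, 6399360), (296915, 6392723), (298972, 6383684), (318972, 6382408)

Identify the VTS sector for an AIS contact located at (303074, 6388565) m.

K

Cast a ray rightward from (303074, 6388565). For each polygon, the edges (by vertex number in listed order) whose endpoints lie on opposite sides of northing = 6388565, where each meets that height, and whether that is right or left of the point:
E: 3–4 at easting≈309520.2 (right), 6–7 at easting≈325783.7 (right) → 2 crossings.
H: no edge straddles that height → 0 crossings.
K: 2–3 at easting≈297861.2 (left), 4–1 at easting≈318089.1 (right) → 1 crossing.
Only K has an odd count, so the point is inside K.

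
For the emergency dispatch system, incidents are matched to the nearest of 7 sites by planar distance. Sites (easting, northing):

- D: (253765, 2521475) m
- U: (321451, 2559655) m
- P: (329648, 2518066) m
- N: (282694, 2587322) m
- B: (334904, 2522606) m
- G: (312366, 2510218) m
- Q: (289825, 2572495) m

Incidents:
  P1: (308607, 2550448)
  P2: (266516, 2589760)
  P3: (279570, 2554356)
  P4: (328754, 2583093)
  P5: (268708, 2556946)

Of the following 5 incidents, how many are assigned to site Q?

P1 → U
P2 → N
P3 → Q
P4 → U
P5 → Q
2 of the 5 go to Q.

2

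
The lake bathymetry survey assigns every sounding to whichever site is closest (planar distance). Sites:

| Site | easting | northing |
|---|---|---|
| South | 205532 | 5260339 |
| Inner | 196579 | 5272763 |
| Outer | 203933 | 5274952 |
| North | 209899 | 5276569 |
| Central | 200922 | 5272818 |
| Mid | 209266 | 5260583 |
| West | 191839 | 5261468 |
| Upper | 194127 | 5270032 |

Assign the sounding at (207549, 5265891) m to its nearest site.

Squared distances to each site:
South: 34892993.000; Inner: 167565284.000; Outer: 95177177.000; North: 119542184.000; Central: 91900458.000; Mid: 31122953.000; West: 266367029.000; Upper: 197297965.000.
Minimum at Mid.

Mid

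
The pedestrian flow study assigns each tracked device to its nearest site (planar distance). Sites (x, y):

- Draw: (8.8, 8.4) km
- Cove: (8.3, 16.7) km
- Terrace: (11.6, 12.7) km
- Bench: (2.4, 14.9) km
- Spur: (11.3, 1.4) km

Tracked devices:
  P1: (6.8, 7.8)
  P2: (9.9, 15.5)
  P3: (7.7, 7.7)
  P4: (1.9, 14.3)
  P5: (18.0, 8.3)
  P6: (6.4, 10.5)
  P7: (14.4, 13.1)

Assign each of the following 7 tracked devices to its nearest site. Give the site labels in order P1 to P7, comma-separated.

Draw, Cove, Draw, Bench, Terrace, Draw, Terrace

P1 → Draw (d²=4.36)
P2 → Cove (d²=4.00)
P3 → Draw (d²=1.70)
P4 → Bench (d²=0.61)
P5 → Terrace (d²=60.32)
P6 → Draw (d²=10.17)
P7 → Terrace (d²=8.00)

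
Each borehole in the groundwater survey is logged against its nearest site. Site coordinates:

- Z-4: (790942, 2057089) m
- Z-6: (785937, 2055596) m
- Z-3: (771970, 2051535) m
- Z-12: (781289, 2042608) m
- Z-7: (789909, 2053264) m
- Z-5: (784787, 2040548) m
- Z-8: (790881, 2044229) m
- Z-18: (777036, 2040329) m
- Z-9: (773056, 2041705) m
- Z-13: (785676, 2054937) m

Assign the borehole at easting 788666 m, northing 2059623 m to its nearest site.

Z-4

Squared distances to each site:
Z-4: 11601332.000; Z-6: 23664170.000; Z-3: 344172160.000; Z-12: 343930354.000; Z-7: 41981930.000; Z-5: 378902266.000; Z-8: 241881461.000; Z-18: 507515336.000; Z-9: 564726824.000; Z-13: 30898696.000.
Minimum at Z-4.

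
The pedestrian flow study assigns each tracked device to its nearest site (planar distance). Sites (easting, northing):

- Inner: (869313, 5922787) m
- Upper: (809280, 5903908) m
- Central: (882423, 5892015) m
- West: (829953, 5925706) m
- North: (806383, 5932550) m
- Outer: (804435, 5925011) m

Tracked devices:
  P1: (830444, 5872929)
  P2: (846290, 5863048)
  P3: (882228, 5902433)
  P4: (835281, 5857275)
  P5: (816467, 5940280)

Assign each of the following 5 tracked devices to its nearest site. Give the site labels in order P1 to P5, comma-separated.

P1 → Upper (d²=1407613337.00)
P2 → Central (d²=2144680778.00)
P3 → Central (d²=108572749.00)
P4 → Upper (d²=2850688690.00)
P5 → North (d²=161439956.00)

Upper, Central, Central, Upper, North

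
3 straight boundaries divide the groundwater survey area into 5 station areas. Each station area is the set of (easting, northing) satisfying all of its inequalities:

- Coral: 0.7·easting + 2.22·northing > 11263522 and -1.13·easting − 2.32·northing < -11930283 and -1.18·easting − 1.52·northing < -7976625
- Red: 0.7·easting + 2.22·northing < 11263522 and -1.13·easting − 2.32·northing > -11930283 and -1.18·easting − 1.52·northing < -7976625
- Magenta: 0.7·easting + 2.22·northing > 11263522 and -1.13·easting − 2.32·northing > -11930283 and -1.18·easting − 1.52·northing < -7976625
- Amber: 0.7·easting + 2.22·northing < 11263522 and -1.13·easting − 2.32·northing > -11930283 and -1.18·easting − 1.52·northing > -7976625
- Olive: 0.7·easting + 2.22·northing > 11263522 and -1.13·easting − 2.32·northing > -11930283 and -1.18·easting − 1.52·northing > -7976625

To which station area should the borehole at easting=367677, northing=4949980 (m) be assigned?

0.7·367677 + 2.22·4949980 = 11246329.500, which is < 11263522
-1.13·367677 − 2.32·4949980 = -11899428.610, which is > -11930283
-1.18·367677 − 1.52·4949980 = -7957828.460, which is > -7976625
This sign pattern matches Amber.

Amber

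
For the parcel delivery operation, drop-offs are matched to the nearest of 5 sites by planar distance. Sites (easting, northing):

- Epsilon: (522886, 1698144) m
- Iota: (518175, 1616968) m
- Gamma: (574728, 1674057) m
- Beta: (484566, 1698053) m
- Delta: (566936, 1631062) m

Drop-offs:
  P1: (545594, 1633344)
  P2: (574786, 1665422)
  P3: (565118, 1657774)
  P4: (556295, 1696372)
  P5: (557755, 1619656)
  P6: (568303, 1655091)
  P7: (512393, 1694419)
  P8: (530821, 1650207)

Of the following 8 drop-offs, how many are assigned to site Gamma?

4

P1 → Delta
P2 → Gamma
P3 → Gamma
P4 → Gamma
P5 → Delta
P6 → Gamma
P7 → Epsilon
P8 → Iota
4 of the 8 go to Gamma.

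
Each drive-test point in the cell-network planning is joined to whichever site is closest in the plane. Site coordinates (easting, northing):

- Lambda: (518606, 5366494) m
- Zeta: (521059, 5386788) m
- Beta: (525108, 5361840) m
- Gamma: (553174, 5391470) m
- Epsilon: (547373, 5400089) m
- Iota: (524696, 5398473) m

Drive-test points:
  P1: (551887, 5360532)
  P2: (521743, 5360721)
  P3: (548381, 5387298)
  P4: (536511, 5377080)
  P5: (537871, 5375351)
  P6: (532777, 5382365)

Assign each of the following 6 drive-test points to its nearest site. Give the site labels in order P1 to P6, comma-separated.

P1 → Beta (d²=718825705.00)
P2 → Beta (d²=12575386.00)
P3 → Gamma (d²=40378433.00)
P4 → Zeta (d²=333009568.00)
P5 → Beta (d²=345441290.00)
P6 → Zeta (d²=156874453.00)

Beta, Beta, Gamma, Zeta, Beta, Zeta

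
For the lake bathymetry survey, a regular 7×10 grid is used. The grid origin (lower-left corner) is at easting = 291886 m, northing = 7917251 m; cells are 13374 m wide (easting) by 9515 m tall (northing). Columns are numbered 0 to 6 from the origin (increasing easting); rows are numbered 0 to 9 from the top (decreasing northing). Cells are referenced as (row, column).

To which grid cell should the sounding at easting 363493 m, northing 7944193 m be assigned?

(7, 5)

Column index: ⌊(363493 − 291886) / 13374⌋ = ⌊5.354⌋ = 5
Row offset from origin: ⌊(7944193 − 7917251) / 9515⌋ = ⌊2.832⌋ = 2 → row 7 (counted from top)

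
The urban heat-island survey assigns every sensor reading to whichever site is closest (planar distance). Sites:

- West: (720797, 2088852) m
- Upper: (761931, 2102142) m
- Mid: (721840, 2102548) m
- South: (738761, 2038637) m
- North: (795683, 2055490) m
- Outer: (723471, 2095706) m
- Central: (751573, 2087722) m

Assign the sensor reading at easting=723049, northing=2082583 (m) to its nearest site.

West

Squared distances to each site:
West: 44371865.000; Upper: 1894364405.000; Mid: 400062906.000; South: 2178117860.000; North: 6009728605.000; Outer: 172391213.000; Central: 840027897.000.
Minimum at West.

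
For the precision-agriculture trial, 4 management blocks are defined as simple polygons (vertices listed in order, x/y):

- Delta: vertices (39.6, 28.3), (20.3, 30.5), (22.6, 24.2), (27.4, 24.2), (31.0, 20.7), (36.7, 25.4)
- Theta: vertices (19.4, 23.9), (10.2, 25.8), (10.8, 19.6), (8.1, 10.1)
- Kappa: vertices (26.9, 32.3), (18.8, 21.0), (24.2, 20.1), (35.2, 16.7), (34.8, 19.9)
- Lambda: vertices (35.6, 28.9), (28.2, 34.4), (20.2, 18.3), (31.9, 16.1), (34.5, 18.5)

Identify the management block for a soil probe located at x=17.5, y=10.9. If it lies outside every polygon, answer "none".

none

Cast a ray rightward from (17.5, 10.9). For each polygon, the edges (by vertex number in listed order) whose endpoints lie on opposite sides of y = 10.9, where each meets that height, and whether that is right or left of the point:
Delta: no edge straddles that height → 0 crossings.
Theta: 3–4 at x≈8.33 (left), 4–1 at x≈8.76 (left) → 0 crossings.
Kappa: no edge straddles that height → 0 crossings.
Lambda: no edge straddles that height → 0 crossings.
All counts are even, so the point lies outside every listed polygon.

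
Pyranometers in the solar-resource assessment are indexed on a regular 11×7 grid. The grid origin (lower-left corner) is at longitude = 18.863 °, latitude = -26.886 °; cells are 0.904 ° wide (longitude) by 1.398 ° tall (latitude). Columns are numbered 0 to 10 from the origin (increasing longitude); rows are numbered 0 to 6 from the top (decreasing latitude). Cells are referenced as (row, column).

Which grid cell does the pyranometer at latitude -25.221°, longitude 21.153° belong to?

(5, 2)

Column index: ⌊(21.153 − 18.863) / 0.904⌋ = ⌊2.533⌋ = 2
Row offset from origin: ⌊(-25.221 − -26.886) / 1.398⌋ = ⌊1.191⌋ = 1 → row 5 (counted from top)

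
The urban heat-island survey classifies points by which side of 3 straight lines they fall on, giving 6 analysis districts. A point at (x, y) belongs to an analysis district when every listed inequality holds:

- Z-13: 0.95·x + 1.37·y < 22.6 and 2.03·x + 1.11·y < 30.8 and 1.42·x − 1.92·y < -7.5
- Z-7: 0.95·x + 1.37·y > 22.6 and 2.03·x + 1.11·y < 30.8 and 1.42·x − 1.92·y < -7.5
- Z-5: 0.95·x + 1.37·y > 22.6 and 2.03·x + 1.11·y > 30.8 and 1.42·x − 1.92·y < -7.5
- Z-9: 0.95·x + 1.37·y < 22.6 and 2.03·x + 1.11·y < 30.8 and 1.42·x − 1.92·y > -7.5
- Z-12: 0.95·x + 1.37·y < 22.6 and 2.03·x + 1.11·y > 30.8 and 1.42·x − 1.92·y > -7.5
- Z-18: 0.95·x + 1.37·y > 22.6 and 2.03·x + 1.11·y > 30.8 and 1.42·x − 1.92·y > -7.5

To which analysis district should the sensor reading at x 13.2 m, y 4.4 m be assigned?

Z-12

0.95·13.2 + 1.37·4.4 = 18.568, which is < 22.6
2.03·13.2 + 1.11·4.4 = 31.680, which is > 30.8
1.42·13.2 − 1.92·4.4 = 10.296, which is > -7.5
This sign pattern matches Z-12.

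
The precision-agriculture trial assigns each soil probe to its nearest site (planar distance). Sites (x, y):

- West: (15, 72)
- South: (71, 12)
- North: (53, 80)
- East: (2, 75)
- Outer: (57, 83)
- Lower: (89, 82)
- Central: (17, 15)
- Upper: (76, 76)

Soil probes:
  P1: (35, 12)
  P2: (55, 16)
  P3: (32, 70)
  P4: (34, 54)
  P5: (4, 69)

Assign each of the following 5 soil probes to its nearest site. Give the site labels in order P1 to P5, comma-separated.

P1 → Central (d²=333.00)
P2 → South (d²=272.00)
P3 → West (d²=293.00)
P4 → West (d²=685.00)
P5 → East (d²=40.00)

Central, South, West, West, East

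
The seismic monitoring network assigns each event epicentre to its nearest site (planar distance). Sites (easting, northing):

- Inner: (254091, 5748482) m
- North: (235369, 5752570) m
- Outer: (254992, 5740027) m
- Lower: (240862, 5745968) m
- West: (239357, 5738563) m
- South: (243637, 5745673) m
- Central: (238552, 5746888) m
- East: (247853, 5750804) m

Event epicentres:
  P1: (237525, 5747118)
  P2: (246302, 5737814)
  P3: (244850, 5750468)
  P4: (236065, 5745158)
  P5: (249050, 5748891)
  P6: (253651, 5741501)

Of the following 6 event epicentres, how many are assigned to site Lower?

0

P1 → Central
P2 → West
P3 → East
P4 → Central
P5 → East
P6 → Outer
0 of the 6 go to Lower.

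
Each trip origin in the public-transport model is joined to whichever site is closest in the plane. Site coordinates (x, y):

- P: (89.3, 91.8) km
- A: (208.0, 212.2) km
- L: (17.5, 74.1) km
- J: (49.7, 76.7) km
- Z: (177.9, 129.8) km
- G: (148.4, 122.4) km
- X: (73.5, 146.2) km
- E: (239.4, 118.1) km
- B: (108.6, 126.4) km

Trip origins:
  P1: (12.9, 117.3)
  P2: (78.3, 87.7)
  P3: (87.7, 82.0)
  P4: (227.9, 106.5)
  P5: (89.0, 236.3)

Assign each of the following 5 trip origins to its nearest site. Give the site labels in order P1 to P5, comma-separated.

P1 → L (d²=1887.40)
P2 → P (d²=137.81)
P3 → P (d²=98.60)
P4 → E (d²=266.81)
P5 → X (d²=8358.26)

L, P, P, E, X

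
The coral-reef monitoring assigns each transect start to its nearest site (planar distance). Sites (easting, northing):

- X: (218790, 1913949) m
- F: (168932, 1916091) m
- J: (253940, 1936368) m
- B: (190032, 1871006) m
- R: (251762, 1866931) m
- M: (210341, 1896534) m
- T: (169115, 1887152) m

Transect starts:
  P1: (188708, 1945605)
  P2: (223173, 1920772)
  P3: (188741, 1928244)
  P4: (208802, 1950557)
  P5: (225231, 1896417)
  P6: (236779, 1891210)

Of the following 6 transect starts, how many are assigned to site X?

P1 → F
P2 → X
P3 → F
P4 → X
P5 → M
P6 → M
2 of the 6 go to X.

2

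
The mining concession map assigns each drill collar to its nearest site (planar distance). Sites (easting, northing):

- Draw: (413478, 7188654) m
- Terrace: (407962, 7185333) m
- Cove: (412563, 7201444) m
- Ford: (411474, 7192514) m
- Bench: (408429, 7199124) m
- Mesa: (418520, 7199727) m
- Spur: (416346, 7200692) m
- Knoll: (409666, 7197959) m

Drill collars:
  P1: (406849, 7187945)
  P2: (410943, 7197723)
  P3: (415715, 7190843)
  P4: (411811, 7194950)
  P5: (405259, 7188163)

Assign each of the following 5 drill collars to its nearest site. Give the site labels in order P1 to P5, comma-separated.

Terrace, Knoll, Draw, Ford, Terrace

P1 → Terrace (d²=8061313.00)
P2 → Knoll (d²=1686425.00)
P3 → Draw (d²=9795890.00)
P4 → Ford (d²=6047665.00)
P5 → Terrace (d²=15315109.00)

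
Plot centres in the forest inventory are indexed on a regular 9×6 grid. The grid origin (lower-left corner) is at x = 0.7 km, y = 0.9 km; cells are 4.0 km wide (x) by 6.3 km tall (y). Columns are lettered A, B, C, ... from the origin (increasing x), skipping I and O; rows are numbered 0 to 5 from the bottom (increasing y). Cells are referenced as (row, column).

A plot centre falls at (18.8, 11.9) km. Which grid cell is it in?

(1, E)

Column index: ⌊(18.8 − 0.7) / 4.0⌋ = ⌊4.525⌋ = 4 → column E
Row offset from origin: ⌊(11.9 − 0.9) / 6.3⌋ = ⌊1.746⌋ = 1 → row 1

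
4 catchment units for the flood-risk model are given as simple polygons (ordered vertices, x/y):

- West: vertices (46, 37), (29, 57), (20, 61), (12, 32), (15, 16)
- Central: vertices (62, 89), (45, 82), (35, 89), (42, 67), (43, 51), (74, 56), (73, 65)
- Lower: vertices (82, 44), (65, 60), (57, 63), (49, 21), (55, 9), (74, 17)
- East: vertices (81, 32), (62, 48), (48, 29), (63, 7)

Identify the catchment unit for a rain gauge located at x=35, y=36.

West

Cast a ray rightward from (35, 36). For each polygon, the edges (by vertex number in listed order) whose endpoints lie on opposite sides of y = 36, where each meets that height, and whether that is right or left of the point:
West: 3–4 at x≈13.1 (left), 5–1 at x≈44.5 (right) → 1 crossing.
Central: no edge straddles that height → 0 crossings.
Lower: 3–4 at x≈51.9 (right), 6–1 at x≈79.6 (right) → 2 crossings.
East: 1–2 at x≈76.2 (right), 2–3 at x≈53.2 (right) → 2 crossings.
Only West has an odd count, so the point is inside West.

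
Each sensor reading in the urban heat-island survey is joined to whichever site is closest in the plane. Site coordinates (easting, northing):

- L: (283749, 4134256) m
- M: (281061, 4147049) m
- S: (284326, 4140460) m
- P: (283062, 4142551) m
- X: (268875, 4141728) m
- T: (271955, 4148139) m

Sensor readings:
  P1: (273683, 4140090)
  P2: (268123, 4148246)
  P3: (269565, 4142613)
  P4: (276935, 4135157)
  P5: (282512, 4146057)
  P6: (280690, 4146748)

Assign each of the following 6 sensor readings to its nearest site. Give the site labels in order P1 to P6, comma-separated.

P1 → X (d²=25799908.00)
P2 → T (d²=14695673.00)
P3 → X (d²=1259325.00)
P4 → L (d²=47242397.00)
P5 → M (d²=3089465.00)
P6 → M (d²=228242.00)

X, T, X, L, M, M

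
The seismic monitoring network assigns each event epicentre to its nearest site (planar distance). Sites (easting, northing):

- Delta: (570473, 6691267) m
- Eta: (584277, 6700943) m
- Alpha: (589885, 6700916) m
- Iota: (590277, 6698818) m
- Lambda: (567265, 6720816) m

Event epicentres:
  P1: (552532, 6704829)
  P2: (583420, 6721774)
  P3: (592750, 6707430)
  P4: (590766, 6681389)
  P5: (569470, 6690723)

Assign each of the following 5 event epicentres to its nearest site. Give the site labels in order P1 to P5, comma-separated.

P1 → Lambda (d²=472645458.00)
P2 → Lambda (d²=261901789.00)
P3 → Alpha (d²=50640421.00)
P4 → Iota (d²=304009162.00)
P5 → Delta (d²=1301945.00)

Lambda, Lambda, Alpha, Iota, Delta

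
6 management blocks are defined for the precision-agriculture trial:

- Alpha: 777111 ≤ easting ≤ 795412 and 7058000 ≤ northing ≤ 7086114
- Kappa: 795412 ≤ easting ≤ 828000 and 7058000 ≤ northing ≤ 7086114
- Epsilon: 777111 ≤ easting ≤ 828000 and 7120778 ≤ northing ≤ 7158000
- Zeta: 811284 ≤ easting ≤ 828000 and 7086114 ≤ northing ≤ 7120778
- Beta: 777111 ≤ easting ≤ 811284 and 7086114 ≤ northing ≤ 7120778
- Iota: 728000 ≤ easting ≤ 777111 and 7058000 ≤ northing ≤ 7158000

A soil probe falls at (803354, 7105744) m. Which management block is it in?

The point has easting = 803354 and northing = 7105744.
Only Beta satisfies 777111 ≤ easting ≤ 811284 and 7086114 ≤ northing ≤ 7120778.

Beta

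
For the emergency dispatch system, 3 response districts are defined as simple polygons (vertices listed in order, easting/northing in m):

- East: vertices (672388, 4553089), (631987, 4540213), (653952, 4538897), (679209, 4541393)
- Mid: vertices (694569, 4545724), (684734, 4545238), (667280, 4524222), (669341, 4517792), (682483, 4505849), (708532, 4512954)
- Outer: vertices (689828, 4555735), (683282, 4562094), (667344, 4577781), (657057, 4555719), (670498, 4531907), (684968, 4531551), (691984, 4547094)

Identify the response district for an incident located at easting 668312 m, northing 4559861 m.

Cast a ray rightward from (668312, 4559861). For each polygon, the edges (by vertex number in listed order) whose endpoints lie on opposite sides of northing = 4559861, where each meets that height, and whether that is right or left of the point:
East: no edge straddles that height → 0 crossings.
Mid: no edge straddles that height → 0 crossings.
Outer: 1–2 at easting≈685580.7 (right), 3–4 at easting≈658988.3 (left) → 1 crossing.
Only Outer has an odd count, so the point is inside Outer.

Outer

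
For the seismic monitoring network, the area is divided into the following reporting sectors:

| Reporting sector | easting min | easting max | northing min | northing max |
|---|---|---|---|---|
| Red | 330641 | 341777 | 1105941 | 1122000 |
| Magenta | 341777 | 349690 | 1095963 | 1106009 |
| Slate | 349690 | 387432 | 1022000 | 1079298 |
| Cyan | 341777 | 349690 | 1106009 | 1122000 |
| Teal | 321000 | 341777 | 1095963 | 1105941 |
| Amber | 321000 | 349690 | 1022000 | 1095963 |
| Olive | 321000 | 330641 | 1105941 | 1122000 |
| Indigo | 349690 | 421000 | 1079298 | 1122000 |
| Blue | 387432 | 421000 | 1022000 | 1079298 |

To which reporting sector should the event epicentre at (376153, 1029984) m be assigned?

The point has easting = 376153 and northing = 1029984.
Only Slate satisfies 349690 ≤ easting ≤ 387432 and 1022000 ≤ northing ≤ 1079298.

Slate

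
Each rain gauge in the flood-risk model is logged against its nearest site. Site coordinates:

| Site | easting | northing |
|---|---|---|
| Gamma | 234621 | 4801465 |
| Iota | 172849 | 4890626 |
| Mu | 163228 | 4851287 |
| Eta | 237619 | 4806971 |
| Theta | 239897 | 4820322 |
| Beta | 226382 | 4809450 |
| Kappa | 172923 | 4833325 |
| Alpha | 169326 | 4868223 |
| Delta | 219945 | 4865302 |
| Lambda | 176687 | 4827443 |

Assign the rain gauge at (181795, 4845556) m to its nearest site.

Squared distances to each site:
Gamma: 4734602557.000; Iota: 2111335816.000; Mu: 377577850.000; Eta: 4605121201.000; Theta: 4012597160.000; Beta: 3291643805.000; Kappa: 228309745.000; Alpha: 669268850.000; Delta: 1845327016.000; Lambda: 354172433.000.
Minimum at Kappa.

Kappa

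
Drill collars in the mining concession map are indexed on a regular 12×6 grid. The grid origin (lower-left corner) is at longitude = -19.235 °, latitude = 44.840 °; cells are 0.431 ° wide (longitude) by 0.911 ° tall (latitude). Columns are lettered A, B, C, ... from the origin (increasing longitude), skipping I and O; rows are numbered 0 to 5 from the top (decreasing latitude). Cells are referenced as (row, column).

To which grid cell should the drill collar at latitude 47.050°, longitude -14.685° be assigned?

Column index: ⌊(-14.685 − -19.235) / 0.431⌋ = ⌊10.557⌋ = 10 → column L
Row offset from origin: ⌊(47.050 − 44.840) / 0.911⌋ = ⌊2.426⌋ = 2 → row 3 (counted from top)

(3, L)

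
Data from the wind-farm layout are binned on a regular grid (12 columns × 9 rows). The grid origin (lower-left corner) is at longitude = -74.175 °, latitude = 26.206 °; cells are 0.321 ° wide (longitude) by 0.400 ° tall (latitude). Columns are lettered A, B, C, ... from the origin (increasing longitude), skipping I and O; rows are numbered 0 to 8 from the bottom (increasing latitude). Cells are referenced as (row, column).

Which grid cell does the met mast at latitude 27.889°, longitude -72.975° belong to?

Column index: ⌊(-72.975 − -74.175) / 0.321⌋ = ⌊3.738⌋ = 3 → column D
Row offset from origin: ⌊(27.889 − 26.206) / 0.400⌋ = ⌊4.207⌋ = 4 → row 4

(4, D)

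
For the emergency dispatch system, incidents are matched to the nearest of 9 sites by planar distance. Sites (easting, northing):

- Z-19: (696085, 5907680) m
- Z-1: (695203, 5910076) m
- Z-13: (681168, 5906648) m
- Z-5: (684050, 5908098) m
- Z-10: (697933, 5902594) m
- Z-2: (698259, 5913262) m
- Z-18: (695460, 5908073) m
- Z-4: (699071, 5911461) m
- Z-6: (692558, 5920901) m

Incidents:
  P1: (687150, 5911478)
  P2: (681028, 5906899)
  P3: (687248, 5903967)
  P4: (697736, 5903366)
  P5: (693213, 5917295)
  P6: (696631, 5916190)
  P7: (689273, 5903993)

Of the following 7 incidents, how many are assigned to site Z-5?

3

P1 → Z-5
P2 → Z-13
P3 → Z-5
P4 → Z-10
P5 → Z-6
P6 → Z-2
P7 → Z-5
3 of the 7 go to Z-5.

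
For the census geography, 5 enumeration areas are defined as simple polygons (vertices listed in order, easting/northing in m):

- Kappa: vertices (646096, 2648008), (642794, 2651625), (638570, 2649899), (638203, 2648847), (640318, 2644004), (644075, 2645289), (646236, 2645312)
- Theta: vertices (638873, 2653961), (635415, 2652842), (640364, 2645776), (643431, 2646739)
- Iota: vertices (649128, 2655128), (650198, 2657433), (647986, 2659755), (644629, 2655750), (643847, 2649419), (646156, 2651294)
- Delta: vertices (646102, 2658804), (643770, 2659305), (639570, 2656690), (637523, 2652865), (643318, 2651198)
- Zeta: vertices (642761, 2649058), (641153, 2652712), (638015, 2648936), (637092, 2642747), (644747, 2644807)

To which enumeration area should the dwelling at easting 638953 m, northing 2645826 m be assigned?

Cast a ray rightward from (638953, 2645826). For each polygon, the edges (by vertex number in listed order) whose endpoints lie on opposite sides of northing = 2645826, where each meets that height, and whether that is right or left of the point:
Kappa: 4–5 at easting≈639522.3 (right), 7–1 at easting≈646209.3 (right) → 2 crossings.
Theta: 2–3 at easting≈640329.0 (right), 3–4 at easting≈640523.2 (right) → 2 crossings.
Iota: no edge straddles that height → 0 crossings.
Delta: no edge straddles that height → 0 crossings.
Zeta: 3–4 at easting≈637551.2 (left), 5–1 at easting≈644270.9 (right) → 1 crossing.
Only Zeta has an odd count, so the point is inside Zeta.

Zeta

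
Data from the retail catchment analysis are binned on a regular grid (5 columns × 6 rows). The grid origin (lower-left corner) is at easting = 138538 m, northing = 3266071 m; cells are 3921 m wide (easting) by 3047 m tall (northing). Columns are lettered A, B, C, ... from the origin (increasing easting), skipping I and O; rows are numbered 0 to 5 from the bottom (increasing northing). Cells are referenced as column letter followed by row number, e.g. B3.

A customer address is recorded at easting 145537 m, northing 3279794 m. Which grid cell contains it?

Column index: ⌊(145537 − 138538) / 3921⌋ = ⌊1.785⌋ = 1 → column B
Row offset from origin: ⌊(3279794 − 3266071) / 3047⌋ = ⌊4.504⌋ = 4 → row 4

B4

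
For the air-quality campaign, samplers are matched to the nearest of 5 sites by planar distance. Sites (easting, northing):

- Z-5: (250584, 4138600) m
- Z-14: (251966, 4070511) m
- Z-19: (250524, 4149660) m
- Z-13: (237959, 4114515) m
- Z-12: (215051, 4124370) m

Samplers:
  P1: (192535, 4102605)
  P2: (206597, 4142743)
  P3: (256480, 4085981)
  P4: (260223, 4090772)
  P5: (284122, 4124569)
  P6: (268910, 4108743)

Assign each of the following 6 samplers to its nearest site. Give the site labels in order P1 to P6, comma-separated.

Z-12, Z-12, Z-14, Z-14, Z-5, Z-13

P1 → Z-12 (d²=980685481.00)
P2 → Z-12 (d²=409037245.00)
P3 → Z-14 (d²=259697096.00)
P4 → Z-14 (d²=478686170.00)
P5 → Z-5 (d²=1321666405.00)
P6 → Z-13 (d²=991280385.00)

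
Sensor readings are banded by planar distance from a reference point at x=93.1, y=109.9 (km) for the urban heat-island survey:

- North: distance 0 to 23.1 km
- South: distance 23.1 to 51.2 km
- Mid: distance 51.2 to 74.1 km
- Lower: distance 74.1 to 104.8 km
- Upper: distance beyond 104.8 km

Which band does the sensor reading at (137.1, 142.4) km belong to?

Mid

Distance = √((137.1−93.1)² + (142.4−109.9)²) = √(1936.000 + 1056.250) = 54.701 km.
51.2 ≤ 54.701 < 74.1 → Mid.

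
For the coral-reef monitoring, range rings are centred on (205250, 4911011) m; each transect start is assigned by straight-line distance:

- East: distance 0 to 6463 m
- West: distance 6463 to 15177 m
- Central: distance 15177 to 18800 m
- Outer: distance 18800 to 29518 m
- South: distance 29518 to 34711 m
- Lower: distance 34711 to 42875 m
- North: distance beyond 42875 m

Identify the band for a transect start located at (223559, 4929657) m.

Distance = √((223559−205250)² + (4929657−4911011)²) = √(335219481.000 + 347673316.000) = 26132.218 m.
18800 ≤ 26132.218 < 29518 → Outer.

Outer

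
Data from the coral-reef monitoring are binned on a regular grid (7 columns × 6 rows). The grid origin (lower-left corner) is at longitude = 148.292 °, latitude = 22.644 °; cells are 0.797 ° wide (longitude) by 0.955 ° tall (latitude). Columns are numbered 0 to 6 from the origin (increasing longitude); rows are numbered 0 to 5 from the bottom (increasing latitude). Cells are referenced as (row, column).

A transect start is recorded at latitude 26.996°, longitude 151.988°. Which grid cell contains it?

Column index: ⌊(151.988 − 148.292) / 0.797⌋ = ⌊4.637⌋ = 4
Row offset from origin: ⌊(26.996 − 22.644) / 0.955⌋ = ⌊4.557⌋ = 4 → row 4

(4, 4)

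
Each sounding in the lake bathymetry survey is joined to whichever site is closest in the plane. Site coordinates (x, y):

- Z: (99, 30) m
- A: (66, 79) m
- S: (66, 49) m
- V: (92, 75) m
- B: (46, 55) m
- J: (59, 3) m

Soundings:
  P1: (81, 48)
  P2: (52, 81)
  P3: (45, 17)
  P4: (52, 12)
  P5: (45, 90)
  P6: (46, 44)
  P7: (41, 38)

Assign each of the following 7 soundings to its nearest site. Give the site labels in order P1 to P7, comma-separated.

P1 → S (d²=226.00)
P2 → A (d²=200.00)
P3 → J (d²=392.00)
P4 → J (d²=130.00)
P5 → A (d²=562.00)
P6 → B (d²=121.00)
P7 → B (d²=314.00)

S, A, J, J, A, B, B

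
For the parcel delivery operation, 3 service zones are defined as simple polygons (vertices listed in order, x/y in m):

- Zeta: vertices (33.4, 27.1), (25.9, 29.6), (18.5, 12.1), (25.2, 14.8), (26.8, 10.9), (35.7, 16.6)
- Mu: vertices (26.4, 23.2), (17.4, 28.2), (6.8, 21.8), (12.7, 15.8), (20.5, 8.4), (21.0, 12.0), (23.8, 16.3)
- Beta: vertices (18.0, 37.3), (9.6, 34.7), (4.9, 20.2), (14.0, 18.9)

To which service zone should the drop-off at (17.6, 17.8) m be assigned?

Cast a ray rightward from (17.6, 17.8). For each polygon, the edges (by vertex number in listed order) whose endpoints lie on opposite sides of y = 17.8, where each meets that height, and whether that is right or left of the point:
Zeta: 2–3 at x≈20.91 (right), 6–1 at x≈35.44 (right) → 2 crossings.
Mu: 3–4 at x≈10.73 (left), 7–1 at x≈24.37 (right) → 1 crossing.
Beta: no edge straddles that height → 0 crossings.
Only Mu has an odd count, so the point is inside Mu.

Mu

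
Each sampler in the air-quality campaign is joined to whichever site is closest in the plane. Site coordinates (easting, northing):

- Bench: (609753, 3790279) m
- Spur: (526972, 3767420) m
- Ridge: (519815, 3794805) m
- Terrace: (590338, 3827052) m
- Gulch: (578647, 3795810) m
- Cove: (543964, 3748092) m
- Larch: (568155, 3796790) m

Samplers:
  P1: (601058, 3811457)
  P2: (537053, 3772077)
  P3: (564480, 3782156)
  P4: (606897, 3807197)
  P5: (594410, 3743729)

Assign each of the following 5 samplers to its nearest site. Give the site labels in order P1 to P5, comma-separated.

Terrace, Spur, Larch, Bench, Bench

P1 → Terrace (d²=358122425.00)
P2 → Spur (d²=123314210.00)
P3 → Larch (d²=227659581.00)
P4 → Bench (d²=294375460.00)
P5 → Bench (d²=2402310149.00)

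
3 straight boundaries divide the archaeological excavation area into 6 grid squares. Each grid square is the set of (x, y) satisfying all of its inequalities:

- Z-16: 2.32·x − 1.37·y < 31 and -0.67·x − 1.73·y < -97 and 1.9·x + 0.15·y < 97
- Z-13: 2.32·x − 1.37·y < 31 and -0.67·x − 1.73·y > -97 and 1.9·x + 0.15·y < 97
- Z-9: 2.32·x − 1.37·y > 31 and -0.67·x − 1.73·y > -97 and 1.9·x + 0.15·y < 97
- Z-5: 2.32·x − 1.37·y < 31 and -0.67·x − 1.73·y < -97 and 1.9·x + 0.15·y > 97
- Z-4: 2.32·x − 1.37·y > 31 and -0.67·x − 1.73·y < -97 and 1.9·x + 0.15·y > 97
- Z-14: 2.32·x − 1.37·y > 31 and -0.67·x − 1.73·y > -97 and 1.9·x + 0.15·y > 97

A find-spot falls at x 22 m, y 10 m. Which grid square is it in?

Z-9

2.32·22 − 1.37·10 = 37.340, which is > 31
-0.67·22 − 1.73·10 = -32.040, which is > -97
1.9·22 + 0.15·10 = 43.300, which is < 97
This sign pattern matches Z-9.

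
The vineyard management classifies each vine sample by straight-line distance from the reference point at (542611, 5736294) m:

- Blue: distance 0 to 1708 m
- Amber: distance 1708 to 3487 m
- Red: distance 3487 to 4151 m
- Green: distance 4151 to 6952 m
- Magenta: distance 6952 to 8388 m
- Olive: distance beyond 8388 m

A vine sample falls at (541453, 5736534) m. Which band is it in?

Distance = √((541453−542611)² + (5736534−5736294)²) = √(1340964.000 + 57600.000) = 1182.609 m.
0 ≤ 1182.609 < 1708 → Blue.

Blue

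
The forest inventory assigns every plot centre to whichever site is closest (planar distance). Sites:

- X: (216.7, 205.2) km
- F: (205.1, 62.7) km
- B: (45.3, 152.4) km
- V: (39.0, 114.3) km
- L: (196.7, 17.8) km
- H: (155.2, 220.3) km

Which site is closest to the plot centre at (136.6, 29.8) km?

L

Squared distances to each site:
X: 37181.170; F: 5774.660; B: 23366.450; V: 16666.010; L: 3756.010; H: 36636.210.
Minimum at L.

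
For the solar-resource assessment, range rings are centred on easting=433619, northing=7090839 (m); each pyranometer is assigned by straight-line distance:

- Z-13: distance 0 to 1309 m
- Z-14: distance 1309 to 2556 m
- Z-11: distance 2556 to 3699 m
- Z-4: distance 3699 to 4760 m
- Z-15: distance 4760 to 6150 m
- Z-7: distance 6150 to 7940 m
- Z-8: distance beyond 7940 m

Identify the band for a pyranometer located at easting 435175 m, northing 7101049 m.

Z-8

Distance = √((435175−433619)² + (7101049−7090839)²) = √(2421136.000 + 104244100.000) = 10327.886 m.
7940 ≤ 10327.886 < ∞ → Z-8.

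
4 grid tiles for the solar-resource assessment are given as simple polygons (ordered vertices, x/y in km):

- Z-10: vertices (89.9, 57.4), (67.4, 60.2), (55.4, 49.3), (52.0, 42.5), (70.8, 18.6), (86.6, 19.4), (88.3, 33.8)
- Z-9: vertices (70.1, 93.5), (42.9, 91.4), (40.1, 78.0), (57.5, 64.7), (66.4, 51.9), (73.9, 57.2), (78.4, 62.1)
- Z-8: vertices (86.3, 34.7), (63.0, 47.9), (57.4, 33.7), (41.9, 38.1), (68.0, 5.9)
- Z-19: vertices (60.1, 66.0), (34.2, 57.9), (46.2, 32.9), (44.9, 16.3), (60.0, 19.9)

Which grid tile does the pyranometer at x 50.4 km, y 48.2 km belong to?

Z-19

Cast a ray rightward from (50.4, 48.2). For each polygon, the edges (by vertex number in listed order) whose endpoints lie on opposite sides of y = 48.2, where each meets that height, and whether that is right or left of the point:
Z-10: 3–4 at x≈54.85 (right), 7–1 at x≈89.28 (right) → 2 crossings.
Z-9: no edge straddles that height → 0 crossings.
Z-8: no edge straddles that height → 0 crossings.
Z-19: 2–3 at x≈38.86 (left), 5–1 at x≈60.06 (right) → 1 crossing.
Only Z-19 has an odd count, so the point is inside Z-19.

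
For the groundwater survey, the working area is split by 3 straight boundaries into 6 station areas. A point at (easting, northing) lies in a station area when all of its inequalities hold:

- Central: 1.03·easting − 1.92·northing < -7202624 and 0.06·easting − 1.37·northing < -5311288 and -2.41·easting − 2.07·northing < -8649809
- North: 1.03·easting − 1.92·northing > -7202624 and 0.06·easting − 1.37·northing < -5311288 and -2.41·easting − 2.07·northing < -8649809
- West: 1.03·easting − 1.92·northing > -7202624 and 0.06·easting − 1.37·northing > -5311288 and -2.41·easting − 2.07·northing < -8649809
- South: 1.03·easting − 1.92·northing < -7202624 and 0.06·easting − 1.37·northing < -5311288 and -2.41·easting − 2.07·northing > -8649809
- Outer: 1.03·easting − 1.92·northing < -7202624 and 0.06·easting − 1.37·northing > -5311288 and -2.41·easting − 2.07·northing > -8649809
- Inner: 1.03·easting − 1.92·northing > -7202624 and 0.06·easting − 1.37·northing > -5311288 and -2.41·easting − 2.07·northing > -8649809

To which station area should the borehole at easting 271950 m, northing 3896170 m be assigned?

North

1.03·271950 − 1.92·3896170 = -7200537.900, which is > -7202624
0.06·271950 − 1.37·3896170 = -5321435.900, which is < -5311288
-2.41·271950 − 2.07·3896170 = -8720471.400, which is < -8649809
This sign pattern matches North.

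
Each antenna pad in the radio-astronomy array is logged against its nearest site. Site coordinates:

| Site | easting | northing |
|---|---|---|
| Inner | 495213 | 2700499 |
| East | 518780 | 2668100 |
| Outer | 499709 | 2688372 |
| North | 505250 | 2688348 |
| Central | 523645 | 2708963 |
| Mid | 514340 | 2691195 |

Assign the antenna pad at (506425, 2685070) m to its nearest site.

North

Squared distances to each site:
Inner: 363762985.000; East: 440626925.000; Outer: 56007860.000; North: 12125909.000; Central: 867403849.000; Mid: 100162850.000.
Minimum at North.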